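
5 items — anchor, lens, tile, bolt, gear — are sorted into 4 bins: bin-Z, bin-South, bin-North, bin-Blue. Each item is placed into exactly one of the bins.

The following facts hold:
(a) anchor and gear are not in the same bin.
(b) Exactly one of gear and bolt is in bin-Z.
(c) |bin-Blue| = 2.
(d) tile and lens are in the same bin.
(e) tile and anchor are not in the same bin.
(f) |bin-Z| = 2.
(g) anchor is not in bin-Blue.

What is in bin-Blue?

From (g): anchor ∉ bin-Blue.
Suppose lens ∉ bin-Blue: no assignment then satisfies all the clues, so lens ∈ bin-Blue.

bin-Blue = {lens, tile}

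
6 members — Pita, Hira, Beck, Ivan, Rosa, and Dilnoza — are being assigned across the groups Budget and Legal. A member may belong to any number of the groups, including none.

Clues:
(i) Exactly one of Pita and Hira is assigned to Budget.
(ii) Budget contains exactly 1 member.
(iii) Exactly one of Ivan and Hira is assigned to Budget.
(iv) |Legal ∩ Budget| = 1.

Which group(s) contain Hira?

Hira: Budget, Legal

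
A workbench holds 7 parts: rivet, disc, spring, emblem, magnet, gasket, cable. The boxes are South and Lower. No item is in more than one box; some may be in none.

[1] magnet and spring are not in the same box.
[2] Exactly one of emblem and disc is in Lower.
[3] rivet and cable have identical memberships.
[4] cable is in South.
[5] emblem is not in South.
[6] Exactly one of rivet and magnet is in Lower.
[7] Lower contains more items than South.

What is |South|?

From (4): cable ∈ South.
From (5): emblem ∉ South.
(3): rivet matches cable: rivet ∈ South.
(6) (exactly one): magnet ∈ Lower.
(1): spring ∉ Lower.
Suppose disc ∈ South: no assignment then satisfies all the clues, so disc ∉ South.

2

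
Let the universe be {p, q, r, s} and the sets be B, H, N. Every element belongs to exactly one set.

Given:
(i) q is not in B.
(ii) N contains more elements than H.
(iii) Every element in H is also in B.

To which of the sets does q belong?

From (i): q ∉ B.
(iii) contrapositive: q ∉ H.
Only one set left: q ∈ N.

q: N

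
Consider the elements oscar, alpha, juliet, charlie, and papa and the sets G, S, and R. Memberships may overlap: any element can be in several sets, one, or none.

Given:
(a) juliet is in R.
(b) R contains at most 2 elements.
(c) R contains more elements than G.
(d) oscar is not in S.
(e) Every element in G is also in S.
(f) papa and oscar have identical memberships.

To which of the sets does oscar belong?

From (a): juliet ∈ R.
From (d): oscar ∉ S.
(e) contrapositive: oscar ∉ G.
(f): papa matches oscar: papa ∉ G.
(f): papa matches oscar: papa ∉ S.
Suppose oscar ∈ R: no assignment then satisfies all the clues, so oscar ∉ R.

oscar: none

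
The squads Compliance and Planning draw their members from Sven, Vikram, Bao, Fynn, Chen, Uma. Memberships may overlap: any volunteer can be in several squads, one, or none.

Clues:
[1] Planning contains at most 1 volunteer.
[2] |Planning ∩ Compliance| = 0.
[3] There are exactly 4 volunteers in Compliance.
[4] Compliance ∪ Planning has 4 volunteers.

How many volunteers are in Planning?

0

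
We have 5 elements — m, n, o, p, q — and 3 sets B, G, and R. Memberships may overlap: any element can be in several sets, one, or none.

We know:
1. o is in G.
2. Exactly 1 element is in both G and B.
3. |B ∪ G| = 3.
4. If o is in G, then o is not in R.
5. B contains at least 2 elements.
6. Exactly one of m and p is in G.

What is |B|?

2

From (1): o ∈ G.
(4): o ∉ R.
Suppose n ∈ G: no assignment then satisfies all the clues, so n ∉ G.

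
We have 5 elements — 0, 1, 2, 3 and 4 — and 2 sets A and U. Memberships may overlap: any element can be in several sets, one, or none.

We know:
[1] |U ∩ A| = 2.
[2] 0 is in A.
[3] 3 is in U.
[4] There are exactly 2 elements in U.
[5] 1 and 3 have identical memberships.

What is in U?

From (2): 0 ∈ A.
From (3): 3 ∈ U.
(5): 1 matches 3: 1 ∈ U.
(4): U already has 2, so the rest are out.

U = {1, 3}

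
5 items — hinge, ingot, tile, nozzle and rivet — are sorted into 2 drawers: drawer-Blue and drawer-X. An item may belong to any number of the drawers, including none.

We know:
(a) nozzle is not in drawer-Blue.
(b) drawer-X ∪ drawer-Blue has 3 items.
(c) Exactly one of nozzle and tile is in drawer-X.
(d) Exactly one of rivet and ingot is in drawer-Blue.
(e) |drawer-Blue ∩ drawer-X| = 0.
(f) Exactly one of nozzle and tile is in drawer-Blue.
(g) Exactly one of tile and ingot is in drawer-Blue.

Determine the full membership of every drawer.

drawer-Blue = {rivet, tile}; drawer-X = {nozzle}

From (a): nozzle ∉ drawer-Blue.
(f) (exactly one): tile ∈ drawer-Blue.
(g) (exactly one): ingot ∉ drawer-Blue.
(d) (exactly one): rivet ∈ drawer-Blue.
Suppose hinge ∈ drawer-Blue: no assignment then satisfies all the clues, so hinge ∉ drawer-Blue.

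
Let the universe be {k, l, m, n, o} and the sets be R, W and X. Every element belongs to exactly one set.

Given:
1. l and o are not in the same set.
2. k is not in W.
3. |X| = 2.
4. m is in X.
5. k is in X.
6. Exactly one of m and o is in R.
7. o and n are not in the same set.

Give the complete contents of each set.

From (2): k ∉ W.
From (4): m ∈ X.
From (5): k ∈ X.
(3): X already has 2, so the rest are out.
(6) (exactly one): o ∈ R.
(7): n ∉ R.
Only one set left: n ∈ W.
(1): l ∉ R.
Only one set left: l ∈ W.

R = {o}; W = {l, n}; X = {k, m}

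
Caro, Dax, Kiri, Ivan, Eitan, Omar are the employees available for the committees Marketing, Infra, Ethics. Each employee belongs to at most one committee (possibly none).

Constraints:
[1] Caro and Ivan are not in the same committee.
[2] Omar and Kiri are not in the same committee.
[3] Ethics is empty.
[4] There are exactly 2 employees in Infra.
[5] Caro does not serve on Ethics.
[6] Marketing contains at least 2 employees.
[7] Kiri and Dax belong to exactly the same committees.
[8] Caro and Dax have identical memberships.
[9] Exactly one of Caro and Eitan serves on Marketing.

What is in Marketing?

Marketing = {Caro, Dax, Kiri}

From (5): Caro ∉ Ethics.
(3): Ethics already has 0, so the rest are out.
Suppose Caro ∉ Marketing: no assignment then satisfies all the clues, so Caro ∈ Marketing.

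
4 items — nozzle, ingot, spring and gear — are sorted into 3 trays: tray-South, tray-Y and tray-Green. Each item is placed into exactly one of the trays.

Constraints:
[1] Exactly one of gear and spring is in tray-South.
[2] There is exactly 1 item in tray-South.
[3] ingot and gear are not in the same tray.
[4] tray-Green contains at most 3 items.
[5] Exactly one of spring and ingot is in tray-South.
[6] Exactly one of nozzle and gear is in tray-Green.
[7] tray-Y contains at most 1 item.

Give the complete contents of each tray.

tray-South = {spring}; tray-Y = {gear}; tray-Green = {ingot, nozzle}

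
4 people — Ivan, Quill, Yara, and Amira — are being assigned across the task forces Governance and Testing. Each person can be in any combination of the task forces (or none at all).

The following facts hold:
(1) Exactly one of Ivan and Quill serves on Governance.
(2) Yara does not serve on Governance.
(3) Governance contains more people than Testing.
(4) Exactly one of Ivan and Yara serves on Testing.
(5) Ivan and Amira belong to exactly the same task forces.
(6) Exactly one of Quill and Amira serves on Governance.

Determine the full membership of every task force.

Governance = {Amira, Ivan}; Testing = {Yara}

From (2): Yara ∉ Governance.
Suppose Ivan ∉ Governance: no assignment then satisfies all the clues, so Ivan ∈ Governance.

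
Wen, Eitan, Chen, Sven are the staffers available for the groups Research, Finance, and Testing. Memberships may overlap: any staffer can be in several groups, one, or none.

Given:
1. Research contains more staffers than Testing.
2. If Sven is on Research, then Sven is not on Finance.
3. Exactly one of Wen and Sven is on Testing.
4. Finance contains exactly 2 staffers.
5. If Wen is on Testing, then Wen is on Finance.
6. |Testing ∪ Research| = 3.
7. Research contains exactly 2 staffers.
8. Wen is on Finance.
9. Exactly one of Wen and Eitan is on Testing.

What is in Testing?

Testing = {Wen}

From (8): Wen ∈ Finance.
Suppose Wen ∉ Testing: no assignment then satisfies all the clues, so Wen ∈ Testing.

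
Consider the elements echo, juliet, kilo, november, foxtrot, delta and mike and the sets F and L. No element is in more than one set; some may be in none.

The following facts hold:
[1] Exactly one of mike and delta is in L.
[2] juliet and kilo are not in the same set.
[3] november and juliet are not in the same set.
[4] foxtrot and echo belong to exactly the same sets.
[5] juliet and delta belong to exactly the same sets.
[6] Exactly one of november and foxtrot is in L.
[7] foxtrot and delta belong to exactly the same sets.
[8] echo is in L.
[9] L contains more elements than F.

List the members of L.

From (8): echo ∈ L.
(4): foxtrot matches echo: foxtrot ∉ F.
(4): foxtrot matches echo: foxtrot ∈ L.
(6) (exactly one): november ∉ L.
(7): delta matches foxtrot: delta ∉ F.
(7): delta matches foxtrot: delta ∈ L.
(1) (exactly one): mike ∉ L.
(5): juliet matches delta: juliet ∉ F.
(5): juliet matches delta: juliet ∈ L.
(2): kilo ∉ L.

L = {delta, echo, foxtrot, juliet}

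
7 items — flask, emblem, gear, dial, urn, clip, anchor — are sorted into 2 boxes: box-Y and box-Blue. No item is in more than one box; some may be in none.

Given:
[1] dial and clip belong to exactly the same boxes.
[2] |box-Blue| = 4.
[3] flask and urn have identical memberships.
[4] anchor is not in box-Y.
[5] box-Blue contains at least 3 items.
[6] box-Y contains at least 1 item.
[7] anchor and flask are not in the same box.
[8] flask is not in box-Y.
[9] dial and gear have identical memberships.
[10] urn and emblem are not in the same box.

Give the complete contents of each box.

From (4): anchor ∉ box-Y.
From (8): flask ∉ box-Y.
(3): urn matches flask: urn ∉ box-Y.
Suppose flask ∈ box-Blue: no assignment then satisfies all the clues, so flask ∉ box-Blue.

box-Y = {emblem}; box-Blue = {anchor, clip, dial, gear}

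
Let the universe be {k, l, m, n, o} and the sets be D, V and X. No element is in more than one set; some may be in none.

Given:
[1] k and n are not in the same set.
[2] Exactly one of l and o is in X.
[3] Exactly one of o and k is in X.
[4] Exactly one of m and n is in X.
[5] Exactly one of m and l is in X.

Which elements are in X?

X = {m, o}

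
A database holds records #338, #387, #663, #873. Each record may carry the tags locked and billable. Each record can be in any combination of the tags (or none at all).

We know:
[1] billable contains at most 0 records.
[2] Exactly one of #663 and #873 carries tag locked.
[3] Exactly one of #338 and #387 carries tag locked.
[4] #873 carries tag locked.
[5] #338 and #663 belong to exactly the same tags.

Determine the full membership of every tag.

From (4): #873 ∈ locked.
(1): billable already has 0, so the rest are out.
(2) (exactly one): #663 ∉ locked.
(5): #338 matches #663: #338 ∉ locked.
(3) (exactly one): #387 ∈ locked.

locked = {#387, #873}; billable = {}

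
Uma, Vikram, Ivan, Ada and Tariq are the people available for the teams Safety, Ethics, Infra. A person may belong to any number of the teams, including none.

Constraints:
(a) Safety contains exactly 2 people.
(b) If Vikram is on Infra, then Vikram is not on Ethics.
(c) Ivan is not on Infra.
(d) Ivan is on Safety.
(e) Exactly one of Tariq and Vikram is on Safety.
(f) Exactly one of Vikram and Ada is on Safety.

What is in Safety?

From (c): Ivan ∉ Infra.
From (d): Ivan ∈ Safety.
Suppose Uma ∈ Safety: no assignment then satisfies all the clues, so Uma ∉ Safety.

Safety = {Ivan, Vikram}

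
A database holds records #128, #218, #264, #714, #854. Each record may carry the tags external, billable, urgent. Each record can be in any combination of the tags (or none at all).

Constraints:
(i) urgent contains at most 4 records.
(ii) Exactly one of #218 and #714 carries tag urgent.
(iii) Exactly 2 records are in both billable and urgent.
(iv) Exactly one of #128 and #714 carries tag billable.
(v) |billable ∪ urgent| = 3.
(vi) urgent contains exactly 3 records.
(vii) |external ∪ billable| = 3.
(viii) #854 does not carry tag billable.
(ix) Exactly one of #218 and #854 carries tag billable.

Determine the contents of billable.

billable = {#128, #218}

From (viii): #854 ∉ billable.
(ix) (exactly one): #218 ∈ billable.
Suppose #128 ∉ billable: no assignment then satisfies all the clues, so #128 ∈ billable.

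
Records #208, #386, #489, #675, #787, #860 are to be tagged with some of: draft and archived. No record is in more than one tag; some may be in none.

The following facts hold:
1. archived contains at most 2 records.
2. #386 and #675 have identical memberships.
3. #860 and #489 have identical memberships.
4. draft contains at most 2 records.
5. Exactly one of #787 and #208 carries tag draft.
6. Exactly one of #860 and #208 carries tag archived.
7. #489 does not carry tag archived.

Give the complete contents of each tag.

draft = {#787}; archived = {#208}

From (7): #489 ∉ archived.
(3): #860 matches #489: #860 ∉ archived.
(6) (exactly one): #208 ∈ archived.
(5) (exactly one): #787 ∈ draft.
Suppose #386 ∈ draft: no assignment then satisfies all the clues, so #386 ∉ draft.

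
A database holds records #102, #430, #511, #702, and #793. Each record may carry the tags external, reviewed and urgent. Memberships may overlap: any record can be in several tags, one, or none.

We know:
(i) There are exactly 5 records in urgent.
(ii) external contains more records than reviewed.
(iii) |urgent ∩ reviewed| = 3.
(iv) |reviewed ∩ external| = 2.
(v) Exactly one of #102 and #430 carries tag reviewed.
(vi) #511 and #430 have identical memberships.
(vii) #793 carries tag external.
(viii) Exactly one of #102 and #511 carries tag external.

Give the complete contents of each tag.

external = {#430, #511, #702, #793}; reviewed = {#102, #702, #793}; urgent = {#102, #430, #511, #702, #793}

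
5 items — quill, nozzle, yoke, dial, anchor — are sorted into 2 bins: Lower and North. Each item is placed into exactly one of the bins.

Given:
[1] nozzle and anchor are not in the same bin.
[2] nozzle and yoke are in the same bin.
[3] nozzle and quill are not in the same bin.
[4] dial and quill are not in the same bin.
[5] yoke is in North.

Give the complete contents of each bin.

Lower = {anchor, quill}; North = {dial, nozzle, yoke}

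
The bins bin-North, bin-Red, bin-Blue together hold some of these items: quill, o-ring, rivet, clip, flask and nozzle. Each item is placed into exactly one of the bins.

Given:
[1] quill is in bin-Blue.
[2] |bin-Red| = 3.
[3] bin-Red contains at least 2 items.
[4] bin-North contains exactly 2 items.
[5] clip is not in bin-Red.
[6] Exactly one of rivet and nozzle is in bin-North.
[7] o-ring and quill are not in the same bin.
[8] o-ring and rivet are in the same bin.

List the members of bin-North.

bin-North = {clip, nozzle}

From (1): quill ∈ bin-Blue.
From (5): clip ∉ bin-Red.
(7): o-ring ∉ bin-Blue.
(8): rivet matches o-ring: rivet ∉ bin-Blue.
Suppose o-ring ∈ bin-North: no assignment then satisfies all the clues, so o-ring ∉ bin-North.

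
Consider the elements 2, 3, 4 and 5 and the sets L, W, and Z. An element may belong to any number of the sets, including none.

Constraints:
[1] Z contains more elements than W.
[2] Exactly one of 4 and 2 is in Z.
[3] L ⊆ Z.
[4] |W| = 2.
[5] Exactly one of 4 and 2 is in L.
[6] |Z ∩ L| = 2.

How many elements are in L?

2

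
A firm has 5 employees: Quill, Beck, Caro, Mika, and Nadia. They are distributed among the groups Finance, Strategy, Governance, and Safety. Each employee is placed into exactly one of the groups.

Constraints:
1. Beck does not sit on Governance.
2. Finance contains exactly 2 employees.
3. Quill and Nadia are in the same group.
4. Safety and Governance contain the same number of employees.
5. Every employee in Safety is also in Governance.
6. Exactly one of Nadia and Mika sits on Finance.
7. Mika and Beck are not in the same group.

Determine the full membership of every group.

Finance = {Caro, Mika}; Strategy = {Beck, Nadia, Quill}; Governance = {}; Safety = {}

From (1): Beck ∉ Governance.
(5) contrapositive: Beck ∉ Safety.
Suppose Quill ∈ Finance: no assignment then satisfies all the clues, so Quill ∉ Finance.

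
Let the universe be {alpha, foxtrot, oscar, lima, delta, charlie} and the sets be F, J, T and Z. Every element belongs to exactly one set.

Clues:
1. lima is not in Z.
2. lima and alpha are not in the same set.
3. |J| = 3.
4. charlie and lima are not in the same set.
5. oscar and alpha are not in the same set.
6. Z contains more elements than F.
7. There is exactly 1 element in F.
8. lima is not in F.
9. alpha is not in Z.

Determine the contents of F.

F = {alpha}

From (1): lima ∉ Z.
From (8): lima ∉ F.
From (9): alpha ∉ Z.
Suppose alpha ∉ F: no assignment then satisfies all the clues, so alpha ∈ F.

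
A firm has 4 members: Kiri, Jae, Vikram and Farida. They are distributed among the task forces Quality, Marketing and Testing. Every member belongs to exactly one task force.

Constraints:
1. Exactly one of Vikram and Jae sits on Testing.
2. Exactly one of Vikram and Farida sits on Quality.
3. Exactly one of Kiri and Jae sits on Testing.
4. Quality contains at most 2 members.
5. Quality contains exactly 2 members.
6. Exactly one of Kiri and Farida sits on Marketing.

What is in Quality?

Quality = {Kiri, Vikram}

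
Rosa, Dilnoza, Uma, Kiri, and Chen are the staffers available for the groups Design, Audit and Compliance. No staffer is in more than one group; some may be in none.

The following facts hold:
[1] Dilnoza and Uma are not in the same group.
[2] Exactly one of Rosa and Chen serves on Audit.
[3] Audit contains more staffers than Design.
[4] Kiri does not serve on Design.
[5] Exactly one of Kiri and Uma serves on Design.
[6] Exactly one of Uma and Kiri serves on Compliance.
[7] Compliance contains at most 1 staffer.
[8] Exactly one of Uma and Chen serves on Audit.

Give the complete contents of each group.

Design = {Uma}; Audit = {Chen, Dilnoza}; Compliance = {Kiri}

From (4): Kiri ∉ Design.
(5) (exactly one): Uma ∈ Design.
(6) (exactly one): Kiri ∈ Compliance.
(7): Compliance already has 1, so the rest are out.
(8) (exactly one): Chen ∈ Audit.
(1): Dilnoza ∉ Design.
(2) (exactly one): Rosa ∉ Audit.
Suppose Rosa ∈ Design: no assignment then satisfies all the clues, so Rosa ∉ Design.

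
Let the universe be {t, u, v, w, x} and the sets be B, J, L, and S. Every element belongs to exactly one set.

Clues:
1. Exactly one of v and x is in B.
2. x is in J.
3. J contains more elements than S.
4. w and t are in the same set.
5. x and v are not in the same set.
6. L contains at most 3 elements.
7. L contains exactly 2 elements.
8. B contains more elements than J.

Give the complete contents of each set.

B = {u, v}; J = {x}; L = {t, w}; S = {}

From (2): x ∈ J.
(1) (exactly one): v ∈ B.
Suppose t ∈ B: no assignment then satisfies all the clues, so t ∉ B.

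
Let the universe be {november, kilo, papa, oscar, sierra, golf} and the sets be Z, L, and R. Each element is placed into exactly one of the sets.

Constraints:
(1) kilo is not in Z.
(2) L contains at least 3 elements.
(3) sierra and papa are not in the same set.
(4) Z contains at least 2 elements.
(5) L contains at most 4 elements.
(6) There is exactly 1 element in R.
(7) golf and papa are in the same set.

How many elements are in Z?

2

From (1): kilo ∉ Z.
Suppose papa ∈ R: no assignment then satisfies all the clues, so papa ∉ R.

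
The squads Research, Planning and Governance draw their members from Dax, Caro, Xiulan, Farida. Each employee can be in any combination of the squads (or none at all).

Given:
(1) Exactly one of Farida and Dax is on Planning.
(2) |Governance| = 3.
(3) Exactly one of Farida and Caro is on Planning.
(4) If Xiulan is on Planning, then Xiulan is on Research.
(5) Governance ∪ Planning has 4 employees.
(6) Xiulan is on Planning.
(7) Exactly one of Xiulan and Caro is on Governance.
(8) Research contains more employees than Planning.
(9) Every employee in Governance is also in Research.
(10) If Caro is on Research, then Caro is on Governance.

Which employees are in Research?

From (6): Xiulan ∈ Planning.
(4): Xiulan ∈ Research.
Suppose Dax ∉ Research: no assignment then satisfies all the clues, so Dax ∈ Research.

Research = {Caro, Dax, Farida, Xiulan}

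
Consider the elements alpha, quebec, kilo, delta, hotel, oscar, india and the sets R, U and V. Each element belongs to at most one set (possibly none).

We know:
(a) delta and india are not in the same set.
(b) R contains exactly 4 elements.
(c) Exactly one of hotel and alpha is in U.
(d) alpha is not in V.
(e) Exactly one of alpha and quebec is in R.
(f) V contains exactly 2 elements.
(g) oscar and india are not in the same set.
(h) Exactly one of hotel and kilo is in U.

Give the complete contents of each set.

R = {alpha, delta, kilo, oscar}; U = {hotel}; V = {india, quebec}

From (d): alpha ∉ V.
Suppose alpha ∉ R: no assignment then satisfies all the clues, so alpha ∈ R.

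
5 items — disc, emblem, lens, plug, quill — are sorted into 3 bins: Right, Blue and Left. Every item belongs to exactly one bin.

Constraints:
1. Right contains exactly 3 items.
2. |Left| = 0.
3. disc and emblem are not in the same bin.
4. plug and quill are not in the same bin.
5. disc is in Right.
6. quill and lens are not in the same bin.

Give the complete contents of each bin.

From (5): disc ∈ Right.
(2): Left already has 0, so the rest are out.
(3): emblem ∉ Right.
Only one bin left: emblem ∈ Blue.
Suppose lens ∉ Right: no assignment then satisfies all the clues, so lens ∈ Right.

Right = {disc, lens, plug}; Blue = {emblem, quill}; Left = {}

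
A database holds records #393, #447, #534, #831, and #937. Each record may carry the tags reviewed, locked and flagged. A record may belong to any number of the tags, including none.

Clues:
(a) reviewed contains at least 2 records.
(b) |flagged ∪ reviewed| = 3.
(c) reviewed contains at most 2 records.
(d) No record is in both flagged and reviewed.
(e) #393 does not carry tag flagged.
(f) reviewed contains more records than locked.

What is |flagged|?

1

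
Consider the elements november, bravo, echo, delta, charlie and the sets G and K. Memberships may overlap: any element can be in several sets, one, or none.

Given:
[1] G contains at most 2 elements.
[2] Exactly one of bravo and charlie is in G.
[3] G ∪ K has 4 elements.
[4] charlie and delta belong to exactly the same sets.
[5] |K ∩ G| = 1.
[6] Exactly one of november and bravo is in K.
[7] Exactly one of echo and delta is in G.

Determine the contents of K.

K = {bravo, charlie, delta}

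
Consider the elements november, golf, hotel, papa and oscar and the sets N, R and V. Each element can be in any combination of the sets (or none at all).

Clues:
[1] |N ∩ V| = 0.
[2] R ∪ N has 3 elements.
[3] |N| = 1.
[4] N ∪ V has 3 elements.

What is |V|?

2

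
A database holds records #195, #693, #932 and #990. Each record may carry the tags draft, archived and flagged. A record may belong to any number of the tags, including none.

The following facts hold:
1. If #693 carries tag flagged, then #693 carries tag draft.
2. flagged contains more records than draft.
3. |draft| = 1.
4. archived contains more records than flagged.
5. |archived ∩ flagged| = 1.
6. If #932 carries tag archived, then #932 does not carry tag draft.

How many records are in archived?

3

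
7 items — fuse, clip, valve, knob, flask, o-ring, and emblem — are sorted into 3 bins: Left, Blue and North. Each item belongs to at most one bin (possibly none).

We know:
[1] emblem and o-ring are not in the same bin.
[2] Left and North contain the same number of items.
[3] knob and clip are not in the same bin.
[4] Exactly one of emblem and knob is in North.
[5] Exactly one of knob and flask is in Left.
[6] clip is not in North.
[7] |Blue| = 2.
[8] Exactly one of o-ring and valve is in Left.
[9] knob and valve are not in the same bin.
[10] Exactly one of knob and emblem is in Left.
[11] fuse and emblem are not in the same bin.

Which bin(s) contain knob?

knob: Left

From (6): clip ∉ North.
Suppose knob ∉ Left: no assignment then satisfies all the clues, so knob ∈ Left.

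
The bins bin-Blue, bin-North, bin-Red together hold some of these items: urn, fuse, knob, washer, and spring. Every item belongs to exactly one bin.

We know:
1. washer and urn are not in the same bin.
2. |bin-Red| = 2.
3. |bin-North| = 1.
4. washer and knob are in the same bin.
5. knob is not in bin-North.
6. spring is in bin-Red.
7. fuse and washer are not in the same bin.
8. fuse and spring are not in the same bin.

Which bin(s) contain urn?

urn: bin-Red

From (5): knob ∉ bin-North.
From (6): spring ∈ bin-Red.
(4): washer matches knob: washer ∉ bin-North.
(8): fuse ∉ bin-Red.
Suppose urn ∈ bin-Blue: no assignment then satisfies all the clues, so urn ∉ bin-Blue.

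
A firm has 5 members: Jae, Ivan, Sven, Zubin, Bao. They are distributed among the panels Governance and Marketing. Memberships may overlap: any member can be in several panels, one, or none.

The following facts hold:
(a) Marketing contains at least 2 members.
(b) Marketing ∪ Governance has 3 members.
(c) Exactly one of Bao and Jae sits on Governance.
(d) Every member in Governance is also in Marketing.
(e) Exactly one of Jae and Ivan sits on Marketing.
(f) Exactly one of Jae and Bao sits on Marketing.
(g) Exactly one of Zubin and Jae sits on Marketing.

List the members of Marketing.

Marketing = {Bao, Ivan, Zubin}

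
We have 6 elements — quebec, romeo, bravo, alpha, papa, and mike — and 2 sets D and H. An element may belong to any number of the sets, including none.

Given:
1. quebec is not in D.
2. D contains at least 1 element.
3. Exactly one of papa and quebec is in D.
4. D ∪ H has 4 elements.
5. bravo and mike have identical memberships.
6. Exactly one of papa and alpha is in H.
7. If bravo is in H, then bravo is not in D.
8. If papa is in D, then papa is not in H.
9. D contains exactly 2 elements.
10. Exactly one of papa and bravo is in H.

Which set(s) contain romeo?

romeo: none

From (1): quebec ∉ D.
(3) (exactly one): papa ∈ D.
(8): papa ∉ H.
(10) (exactly one): bravo ∈ H.
(5): mike matches bravo: mike ∈ H.
(6) (exactly one): alpha ∈ H.
(7): bravo ∉ D.
(5): mike matches bravo: mike ∉ D.
Suppose romeo ∈ D: no assignment then satisfies all the clues, so romeo ∉ D.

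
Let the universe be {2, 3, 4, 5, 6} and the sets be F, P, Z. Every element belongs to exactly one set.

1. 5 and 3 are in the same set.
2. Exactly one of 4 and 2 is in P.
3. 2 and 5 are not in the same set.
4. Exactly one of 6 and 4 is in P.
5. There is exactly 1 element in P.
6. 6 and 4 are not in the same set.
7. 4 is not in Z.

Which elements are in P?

From (7): 4 ∉ Z.
Suppose 2 ∈ P: no assignment then satisfies all the clues, so 2 ∉ P.

P = {4}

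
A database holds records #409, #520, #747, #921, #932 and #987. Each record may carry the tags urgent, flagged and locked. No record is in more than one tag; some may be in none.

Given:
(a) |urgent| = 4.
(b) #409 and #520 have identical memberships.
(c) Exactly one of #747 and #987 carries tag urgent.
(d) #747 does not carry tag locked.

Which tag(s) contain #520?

#520: urgent

From (d): #747 ∉ locked.
Suppose #520 ∉ urgent: no assignment then satisfies all the clues, so #520 ∈ urgent.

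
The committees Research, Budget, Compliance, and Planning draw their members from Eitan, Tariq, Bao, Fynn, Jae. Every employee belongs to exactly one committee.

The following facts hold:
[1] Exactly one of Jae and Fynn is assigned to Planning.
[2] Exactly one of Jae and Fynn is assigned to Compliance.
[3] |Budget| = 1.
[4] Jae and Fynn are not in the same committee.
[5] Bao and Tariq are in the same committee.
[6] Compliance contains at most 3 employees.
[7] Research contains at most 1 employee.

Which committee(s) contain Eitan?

Eitan: Budget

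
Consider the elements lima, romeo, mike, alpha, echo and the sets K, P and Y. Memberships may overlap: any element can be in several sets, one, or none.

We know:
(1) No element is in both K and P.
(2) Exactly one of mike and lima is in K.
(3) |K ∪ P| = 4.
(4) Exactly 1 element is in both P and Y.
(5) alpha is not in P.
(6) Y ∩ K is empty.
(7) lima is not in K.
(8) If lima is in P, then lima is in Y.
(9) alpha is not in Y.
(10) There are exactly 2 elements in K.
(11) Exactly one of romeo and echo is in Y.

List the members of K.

From (5): alpha ∉ P.
From (7): lima ∉ K.
From (9): alpha ∉ Y.
(2) (exactly one): mike ∈ K.
(6) (disjoint): mike ∉ Y.
(1) (disjoint): mike ∉ P.
Suppose romeo ∈ K: no assignment then satisfies all the clues, so romeo ∉ K.

K = {alpha, mike}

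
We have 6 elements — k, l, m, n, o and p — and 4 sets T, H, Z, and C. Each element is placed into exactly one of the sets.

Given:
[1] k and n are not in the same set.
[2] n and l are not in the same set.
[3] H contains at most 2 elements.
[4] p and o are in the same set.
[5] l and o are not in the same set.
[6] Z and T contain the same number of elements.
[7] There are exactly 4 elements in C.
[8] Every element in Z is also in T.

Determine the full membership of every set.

T = {}; H = {k, l}; Z = {}; C = {m, n, o, p}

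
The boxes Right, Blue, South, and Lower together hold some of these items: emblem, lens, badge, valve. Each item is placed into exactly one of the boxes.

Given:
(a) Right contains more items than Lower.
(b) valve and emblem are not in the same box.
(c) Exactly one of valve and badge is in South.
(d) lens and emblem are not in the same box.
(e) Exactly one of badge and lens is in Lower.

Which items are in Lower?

Lower = {lens}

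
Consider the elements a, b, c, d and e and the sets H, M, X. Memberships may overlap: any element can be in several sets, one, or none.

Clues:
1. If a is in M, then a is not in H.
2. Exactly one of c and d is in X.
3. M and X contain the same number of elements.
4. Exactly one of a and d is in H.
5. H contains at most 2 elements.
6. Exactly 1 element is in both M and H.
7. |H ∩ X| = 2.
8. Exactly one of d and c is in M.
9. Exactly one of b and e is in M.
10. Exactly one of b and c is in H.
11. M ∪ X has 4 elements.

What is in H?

H = {b, d}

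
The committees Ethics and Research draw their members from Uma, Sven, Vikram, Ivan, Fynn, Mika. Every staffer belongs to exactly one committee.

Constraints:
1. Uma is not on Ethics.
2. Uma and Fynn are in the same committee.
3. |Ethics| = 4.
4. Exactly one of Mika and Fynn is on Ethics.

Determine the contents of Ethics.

From (1): Uma ∉ Ethics.
(2): Fynn matches Uma: Fynn ∉ Ethics.
(3): only 4 candidates remain for Ethics, so all are in.
Only one committee left: Uma ∈ Research.
Only one committee left: Fynn ∈ Research.

Ethics = {Ivan, Mika, Sven, Vikram}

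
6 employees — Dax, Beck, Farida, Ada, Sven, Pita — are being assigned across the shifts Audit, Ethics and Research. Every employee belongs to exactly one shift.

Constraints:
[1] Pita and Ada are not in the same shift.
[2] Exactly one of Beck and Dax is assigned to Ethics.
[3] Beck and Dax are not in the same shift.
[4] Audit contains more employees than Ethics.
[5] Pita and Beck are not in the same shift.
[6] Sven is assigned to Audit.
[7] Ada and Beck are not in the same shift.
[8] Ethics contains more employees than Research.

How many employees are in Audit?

3

From (6): Sven ∈ Audit.
Suppose Dax ∈ Research: no assignment then satisfies all the clues, so Dax ∉ Research.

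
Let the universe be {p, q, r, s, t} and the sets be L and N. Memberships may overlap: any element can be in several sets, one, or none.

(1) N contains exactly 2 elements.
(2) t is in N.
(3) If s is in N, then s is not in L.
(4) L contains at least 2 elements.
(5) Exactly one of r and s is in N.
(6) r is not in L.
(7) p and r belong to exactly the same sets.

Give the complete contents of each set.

From (2): t ∈ N.
From (6): r ∉ L.
(7): p matches r: p ∉ L.
Suppose p ∈ N: no assignment then satisfies all the clues, so p ∉ N.

L = {q, t}; N = {s, t}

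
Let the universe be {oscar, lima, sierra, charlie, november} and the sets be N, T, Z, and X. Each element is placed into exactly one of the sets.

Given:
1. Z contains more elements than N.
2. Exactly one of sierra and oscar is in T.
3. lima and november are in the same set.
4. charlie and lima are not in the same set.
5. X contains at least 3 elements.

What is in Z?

Z = {charlie}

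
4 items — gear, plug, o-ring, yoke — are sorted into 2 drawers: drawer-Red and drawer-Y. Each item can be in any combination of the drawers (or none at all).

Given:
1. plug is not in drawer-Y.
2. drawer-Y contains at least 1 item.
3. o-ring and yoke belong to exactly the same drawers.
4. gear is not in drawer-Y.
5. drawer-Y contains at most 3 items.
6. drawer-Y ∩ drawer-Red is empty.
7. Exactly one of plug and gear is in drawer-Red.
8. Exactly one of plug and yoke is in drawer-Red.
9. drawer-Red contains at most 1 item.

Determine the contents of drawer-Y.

drawer-Y = {o-ring, yoke}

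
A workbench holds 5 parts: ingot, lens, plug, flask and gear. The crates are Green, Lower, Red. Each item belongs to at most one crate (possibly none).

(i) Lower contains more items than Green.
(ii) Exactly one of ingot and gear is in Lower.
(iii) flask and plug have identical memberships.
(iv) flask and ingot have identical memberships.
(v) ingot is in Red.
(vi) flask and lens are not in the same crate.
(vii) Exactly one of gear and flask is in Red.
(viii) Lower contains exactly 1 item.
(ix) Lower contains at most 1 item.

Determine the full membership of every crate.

From (v): ingot ∈ Red.
(ii) (exactly one): gear ∈ Lower.
(iv): flask matches ingot: flask ∉ Green.
(iv): flask matches ingot: flask ∉ Lower.
(iv): flask matches ingot: flask ∈ Red.
(vi): lens ∉ Red.
(viii): Lower already has 1, so the rest are out.
(iii): plug matches flask: plug ∉ Green.
(iii): plug matches flask: plug ∈ Red.
Suppose lens ∈ Green: no assignment then satisfies all the clues, so lens ∉ Green.

Green = {}; Lower = {gear}; Red = {flask, ingot, plug}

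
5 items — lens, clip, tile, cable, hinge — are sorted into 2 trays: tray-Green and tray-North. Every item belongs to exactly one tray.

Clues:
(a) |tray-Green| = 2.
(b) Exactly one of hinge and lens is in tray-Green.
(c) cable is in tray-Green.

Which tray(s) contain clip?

From (c): cable ∈ tray-Green.
Suppose clip ∈ tray-Green: no assignment then satisfies all the clues, so clip ∉ tray-Green.

clip: tray-North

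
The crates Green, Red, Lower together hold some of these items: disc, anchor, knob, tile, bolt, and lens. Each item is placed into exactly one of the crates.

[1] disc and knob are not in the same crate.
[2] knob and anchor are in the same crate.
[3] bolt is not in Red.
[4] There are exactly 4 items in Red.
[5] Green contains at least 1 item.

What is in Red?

Red = {anchor, knob, lens, tile}

From (3): bolt ∉ Red.
Suppose disc ∈ Red: no assignment then satisfies all the clues, so disc ∉ Red.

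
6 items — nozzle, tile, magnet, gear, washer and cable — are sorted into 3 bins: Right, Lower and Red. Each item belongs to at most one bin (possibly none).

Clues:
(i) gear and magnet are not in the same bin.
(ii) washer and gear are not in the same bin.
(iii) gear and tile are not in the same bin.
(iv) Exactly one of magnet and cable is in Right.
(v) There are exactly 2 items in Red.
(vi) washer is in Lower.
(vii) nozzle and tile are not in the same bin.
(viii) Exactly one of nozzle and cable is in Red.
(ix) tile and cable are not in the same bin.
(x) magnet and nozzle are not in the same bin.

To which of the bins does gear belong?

gear: Red

From (vi): washer ∈ Lower.
(ii): gear ∉ Lower.
Suppose gear ∈ Right: no assignment then satisfies all the clues, so gear ∉ Right.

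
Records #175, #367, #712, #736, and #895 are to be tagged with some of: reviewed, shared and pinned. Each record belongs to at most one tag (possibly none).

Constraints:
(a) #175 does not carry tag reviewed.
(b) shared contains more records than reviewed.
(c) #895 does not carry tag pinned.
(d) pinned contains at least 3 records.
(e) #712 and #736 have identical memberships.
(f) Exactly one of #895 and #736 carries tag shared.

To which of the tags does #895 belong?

#895: shared

From (a): #175 ∉ reviewed.
From (c): #895 ∉ pinned.
Suppose #895 ∈ reviewed: no assignment then satisfies all the clues, so #895 ∉ reviewed.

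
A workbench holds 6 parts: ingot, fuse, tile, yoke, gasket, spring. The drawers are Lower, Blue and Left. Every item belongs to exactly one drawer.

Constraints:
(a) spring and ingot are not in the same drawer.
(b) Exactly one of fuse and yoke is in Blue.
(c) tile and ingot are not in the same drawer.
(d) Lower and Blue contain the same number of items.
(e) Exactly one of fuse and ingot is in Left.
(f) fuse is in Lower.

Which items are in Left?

Left = {gasket, ingot}

From (f): fuse ∈ Lower.
(b) (exactly one): yoke ∈ Blue.
(e) (exactly one): ingot ∈ Left.
(a): spring ∉ Left.
(c): tile ∉ Left.
Suppose gasket ∉ Left: no assignment then satisfies all the clues, so gasket ∈ Left.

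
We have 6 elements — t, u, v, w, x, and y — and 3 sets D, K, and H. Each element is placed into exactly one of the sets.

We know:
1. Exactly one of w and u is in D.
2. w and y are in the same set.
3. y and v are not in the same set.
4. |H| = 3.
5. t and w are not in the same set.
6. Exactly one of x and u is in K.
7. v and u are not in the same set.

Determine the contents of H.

H = {t, v, x}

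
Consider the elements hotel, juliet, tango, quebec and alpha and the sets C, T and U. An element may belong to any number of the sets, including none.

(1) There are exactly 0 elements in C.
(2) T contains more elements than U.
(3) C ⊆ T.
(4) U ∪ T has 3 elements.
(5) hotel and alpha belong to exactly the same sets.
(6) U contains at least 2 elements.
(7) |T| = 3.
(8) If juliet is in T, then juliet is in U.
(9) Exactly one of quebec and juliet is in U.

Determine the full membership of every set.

C = {}; T = {juliet, quebec, tango}; U = {juliet, tango}

(1): C already has 0, so the rest are out.
Suppose hotel ∈ T: no assignment then satisfies all the clues, so hotel ∉ T.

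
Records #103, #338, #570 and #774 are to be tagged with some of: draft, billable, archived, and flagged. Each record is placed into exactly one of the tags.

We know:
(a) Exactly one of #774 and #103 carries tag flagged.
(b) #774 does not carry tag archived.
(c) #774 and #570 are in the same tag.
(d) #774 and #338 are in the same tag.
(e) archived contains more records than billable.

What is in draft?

draft = {}

From (b): #774 ∉ archived.
(c): #570 matches #774: #570 ∉ archived.
(d): #338 matches #774: #338 ∉ archived.
Suppose #103 ∈ draft: no assignment then satisfies all the clues, so #103 ∉ draft.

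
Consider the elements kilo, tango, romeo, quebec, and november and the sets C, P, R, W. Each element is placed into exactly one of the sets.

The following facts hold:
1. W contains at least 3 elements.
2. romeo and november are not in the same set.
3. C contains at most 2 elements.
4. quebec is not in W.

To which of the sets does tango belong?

tango: W

From (4): quebec ∉ W.
Suppose tango ∈ C: no assignment then satisfies all the clues, so tango ∉ C.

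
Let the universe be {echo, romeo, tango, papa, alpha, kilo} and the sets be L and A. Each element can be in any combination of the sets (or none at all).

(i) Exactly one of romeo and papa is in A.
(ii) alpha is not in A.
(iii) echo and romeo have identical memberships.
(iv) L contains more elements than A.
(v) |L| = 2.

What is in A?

From (ii): alpha ∉ A.
Suppose echo ∈ A: no assignment then satisfies all the clues, so echo ∉ A.

A = {papa}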